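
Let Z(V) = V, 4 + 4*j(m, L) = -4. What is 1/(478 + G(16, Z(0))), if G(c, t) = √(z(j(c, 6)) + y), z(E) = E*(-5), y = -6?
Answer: 1/480 ≈ 0.0020833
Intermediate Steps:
j(m, L) = -2 (j(m, L) = -1 + (¼)*(-4) = -1 - 1 = -2)
z(E) = -5*E
G(c, t) = 2 (G(c, t) = √(-5*(-2) - 6) = √(10 - 6) = √4 = 2)
1/(478 + G(16, Z(0))) = 1/(478 + 2) = 1/480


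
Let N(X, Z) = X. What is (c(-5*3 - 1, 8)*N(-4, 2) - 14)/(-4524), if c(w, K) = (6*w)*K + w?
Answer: -1561/2262 ≈ -0.69010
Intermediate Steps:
c(w, K) = w + 6*K*w (c(w, K) = 6*K*w + w = w + 6*K*w)
(c(-5*3 - 1, 8)*N(-4, 2) - 14)/(-4524) = (((-5*3 - 1)*(1 + 6*8))*(-4) - 14)/(-4524) = (((-15 - 1)*(1 + 48))*(-4) - 14)*(-1/4524) = (-16*49*(-4) - 14)*(-1/4524) = (-784*(-4) - 14)*(-1/4524) = (3136 - 14)*(-1/4524) = 3122*(-1/4524) = -1561/2262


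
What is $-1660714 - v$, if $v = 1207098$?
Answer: $-2867812$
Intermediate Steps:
$-1660714 - v = -1660714 - 1207098 = -2867812$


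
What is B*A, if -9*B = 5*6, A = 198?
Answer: -660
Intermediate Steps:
B = -10/3 (B = -5*6/9 = -1/9*30 = -10/3 ≈ -3.3333)
B*A = -10/3*198 = -660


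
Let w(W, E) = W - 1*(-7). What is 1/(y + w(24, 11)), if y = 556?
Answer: 1/587 ≈ 0.0017036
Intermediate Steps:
w(W, E) = 7 + W (w(W, E) = W + 7 = 7 + W)
1/(y + w(24, 11)) = 1/(556 + (7 + 24)) = 1/(556 + 31) = 1/587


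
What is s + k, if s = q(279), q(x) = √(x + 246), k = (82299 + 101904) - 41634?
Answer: 142569 + 5*√21 ≈ 1.4259e+5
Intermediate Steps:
k = 142569 (k = 184203 - 41634 = 142569)
q(x) = √(246 + x)
s = 5*√21 (s = √(246 + 279) = √525 = 5*√21 ≈ 22.913)
s + k = 5*√21 + 142569 = 142569 + 5*√21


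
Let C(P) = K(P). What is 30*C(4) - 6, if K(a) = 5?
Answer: 144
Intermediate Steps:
C(P) = 5
30*C(4) - 6 = 30*5 - 6 = 150 - 6 = 144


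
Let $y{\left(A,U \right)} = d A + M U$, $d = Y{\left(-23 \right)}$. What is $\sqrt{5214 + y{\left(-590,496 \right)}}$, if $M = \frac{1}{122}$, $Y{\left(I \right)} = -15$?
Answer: $\frac{2 \sqrt{13086818}}{61} \approx 118.61$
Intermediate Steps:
$d = -15$
$M = \frac{1}{122} \approx 0.0081967$
$y{\left(A,U \right)} = - 15 A + \frac{U}{122}$
$\sqrt{5214 + y{\left(-590,496 \right)}} = \sqrt{5214 + \left(\left(-15\right) \left(-590\right) + \frac{1}{122} \cdot 496\right)} = \sqrt{5214 + \left(8850 + \frac{248}{61}\right)} = \sqrt{5214 + \frac{540098}{61}} = \sqrt{\frac{858152}{61}} = \frac{2 \sqrt{13086818}}{61}$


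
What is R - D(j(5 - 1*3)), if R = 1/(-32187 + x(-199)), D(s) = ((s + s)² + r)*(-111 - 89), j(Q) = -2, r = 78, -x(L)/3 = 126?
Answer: 612221999/32565 ≈ 18800.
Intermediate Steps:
x(L) = -378 (x(L) = -3*126 = -378)
D(s) = -15600 - 800*s² (D(s) = ((s + s)² + 78)*(-111 - 89) = ((2*s)² + 78)*(-200) = (4*s² + 78)*(-200) = (78 + 4*s²)*(-200) = -15600 - 800*s²)
R = -1/32565 (R = 1/(-32187 - 378) = 1/(-32565) = -1/32565 ≈ -3.0708e-5)
R - D(j(5 - 1*3)) = -1/32565 - (-15600 - 800*(-2)²) = -1/32565 - (-15600 - 800*4) = -1/32565 - (-15600 - 3200) = -1/32565 - 1*(-18800) = -1/32565 + 18800 = 612221999/32565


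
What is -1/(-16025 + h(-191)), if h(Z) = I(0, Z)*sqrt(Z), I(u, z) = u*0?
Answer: 1/16025 ≈ 6.2402e-5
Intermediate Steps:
I(u, z) = 0
h(Z) = 0 (h(Z) = 0*sqrt(Z) = 0)
-1/(-16025 + h(-191)) = -1/(-16025 + 0) = -1/(-16025) = -1*(-1/16025) = 1/16025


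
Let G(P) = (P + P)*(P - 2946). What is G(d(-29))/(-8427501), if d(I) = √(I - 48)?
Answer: 154/8427501 + 1964*I*√77/2809167 ≈ 1.8274e-5 + 0.0061349*I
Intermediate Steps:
d(I) = √(-48 + I)
G(P) = 2*P*(-2946 + P) (G(P) = (2*P)*(-2946 + P) = 2*P*(-2946 + P))
G(d(-29))/(-8427501) = (2*√(-48 - 29)*(-2946 + √(-48 - 29)))/(-8427501) = (2*√(-77)*(-2946 + √(-77)))*(-1/8427501) = (2*(I*√77)*(-2946 + I*√77))*(-1/8427501) = (2*I*√77*(-2946 + I*√77))*(-1/8427501) = -2*I*√77*(-2946 + I*√77)/8427501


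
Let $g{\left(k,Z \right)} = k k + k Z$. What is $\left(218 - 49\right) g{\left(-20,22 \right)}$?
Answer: $-6760$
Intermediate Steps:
$g{\left(k,Z \right)} = k^{2} + Z k$
$\left(218 - 49\right) g{\left(-20,22 \right)} = \left(218 - 49\right) \left(- 20 \left(22 - 20\right)\right) = 169 \left(\left(-20\right) 2\right) = 169 \left(-40\right) = -6760$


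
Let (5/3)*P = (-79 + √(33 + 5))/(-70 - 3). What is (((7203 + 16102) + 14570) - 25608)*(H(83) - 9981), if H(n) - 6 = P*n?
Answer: -44421309468/365 - 3054483*√38/365 ≈ -1.2175e+8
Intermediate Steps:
P = 237/365 - 3*√38/365 (P = 3*((-79 + √(33 + 5))/(-70 - 3))/5 = 3*((-79 + √38)/(-73))/5 = 3*((-79 + √38)*(-1/73))/5 = 3*(79/73 - √38/73)/5 = 237/365 - 3*√38/365 ≈ 0.59865)
H(n) = 6 + n*(237/365 - 3*√38/365) (H(n) = 6 + (237/365 - 3*√38/365)*n = 6 + n*(237/365 - 3*√38/365))
(((7203 + 16102) + 14570) - 25608)*(H(83) - 9981) = (((7203 + 16102) + 14570) - 25608)*((6 + (3/365)*83*(79 - √38)) - 9981) = ((23305 + 14570) - 25608)*((6 + (19671/365 - 249*√38/365)) - 9981) = (37875 - 25608)*((21861/365 - 249*√38/365) - 9981) = 12267*(-3621204/365 - 249*√38/365) = -44421309468/365 - 3054483*√38/365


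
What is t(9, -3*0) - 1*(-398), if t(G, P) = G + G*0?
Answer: 407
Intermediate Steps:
t(G, P) = G (t(G, P) = G + 0 = G)
t(9, -3*0) - 1*(-398) = 9 - 1*(-398) = 9 + 398 = 407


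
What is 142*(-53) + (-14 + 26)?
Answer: -7514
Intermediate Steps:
142*(-53) + (-14 + 26) = -7526 + 12 = -7514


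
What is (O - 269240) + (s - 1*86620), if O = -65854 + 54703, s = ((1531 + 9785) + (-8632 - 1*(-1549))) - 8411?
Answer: -371189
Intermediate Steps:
s = -4178 (s = (11316 + (-8632 + 1549)) - 8411 = (11316 - 7083) - 8411 = 4233 - 8411 = -4178)
O = -11151
(O - 269240) + (s - 1*86620) = (-11151 - 269240) + (-4178 - 1*86620) = -280391 + (-4178 - 86620) = -280391 - 90798 = -371189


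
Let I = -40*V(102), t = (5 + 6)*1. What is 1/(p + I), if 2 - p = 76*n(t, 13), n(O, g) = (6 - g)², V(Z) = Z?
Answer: -1/7802 ≈ -0.00012817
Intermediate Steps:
t = 11 (t = 11*1 = 11)
p = -3722 (p = 2 - 76*(-6 + 13)² = 2 - 76*7² = 2 - 76*49 = 2 - 1*3724 = 2 - 3724 = -3722)
I = -4080 (I = -40*102 = -4080)
1/(p + I) = 1/(-3722 - 4080) = 1/(-7802) = -1/7802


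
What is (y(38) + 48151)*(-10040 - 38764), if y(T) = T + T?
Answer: -2353670508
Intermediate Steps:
y(T) = 2*T
(y(38) + 48151)*(-10040 - 38764) = (2*38 + 48151)*(-10040 - 38764) = (76 + 48151)*(-48804) = 48227*(-48804) = -2353670508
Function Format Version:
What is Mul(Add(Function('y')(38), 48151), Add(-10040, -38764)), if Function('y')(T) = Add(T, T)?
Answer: -2353670508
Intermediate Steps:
Function('y')(T) = Mul(2, T)
Mul(Add(Function('y')(38), 48151), Add(-10040, -38764)) = Mul(Add(Mul(2, 38), 48151), Add(-10040, -38764)) = Mul(Add(76, 48151), -48804) = Mul(48227, -48804) = -2353670508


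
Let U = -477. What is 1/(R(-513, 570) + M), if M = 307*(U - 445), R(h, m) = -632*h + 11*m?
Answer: 1/47432 ≈ 2.1083e-5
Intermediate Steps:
M = -283054 (M = 307*(-477 - 445) = 307*(-922) = -283054)
1/(R(-513, 570) + M) = 1/((-632*(-513) + 11*570) - 283054) = 1/((324216 + 6270) - 283054) = 1/(330486 - 283054) = 1/47432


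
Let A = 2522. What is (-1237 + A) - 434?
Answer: 851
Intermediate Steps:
(-1237 + A) - 434 = (-1237 + 2522) - 434 = 1285 - 434 = 851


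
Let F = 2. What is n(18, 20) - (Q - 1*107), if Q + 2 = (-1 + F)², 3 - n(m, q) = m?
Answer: 93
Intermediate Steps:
n(m, q) = 3 - m
Q = -1 (Q = -2 + (-1 + 2)² = -2 + 1² = -2 + 1 = -1)
n(18, 20) - (Q - 1*107) = (3 - 1*18) - (-1 - 1*107) = (3 - 18) - (-1 - 107) = -15 - 1*(-108) = -15 + 108 = 93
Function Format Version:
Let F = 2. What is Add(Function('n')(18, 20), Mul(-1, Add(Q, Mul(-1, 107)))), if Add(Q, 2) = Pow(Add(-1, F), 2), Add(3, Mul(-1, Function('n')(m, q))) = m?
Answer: 93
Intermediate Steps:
Function('n')(m, q) = Add(3, Mul(-1, m))
Q = -1 (Q = Add(-2, Pow(Add(-1, 2), 2)) = Add(-2, Pow(1, 2)) = Add(-2, 1) = -1)
Add(Function('n')(18, 20), Mul(-1, Add(Q, Mul(-1, 107)))) = Add(Add(3, Mul(-1, 18)), Mul(-1, Add(-1, Mul(-1, 107)))) = Add(Add(3, -18), Mul(-1, Add(-1, -107))) = Add(-15, Mul(-1, -108)) = Add(-15, 108) = 93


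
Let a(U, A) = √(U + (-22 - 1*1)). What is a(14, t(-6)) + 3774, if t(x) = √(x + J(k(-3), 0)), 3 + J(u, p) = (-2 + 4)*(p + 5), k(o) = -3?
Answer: 3774 + 3*I ≈ 3774.0 + 3.0*I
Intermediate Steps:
J(u, p) = 7 + 2*p (J(u, p) = -3 + (-2 + 4)*(p + 5) = -3 + 2*(5 + p) = -3 + (10 + 2*p) = 7 + 2*p)
t(x) = √(7 + x) (t(x) = √(x + (7 + 2*0)) = √(x + (7 + 0)) = √(x + 7) = √(7 + x))
a(U, A) = √(-23 + U) (a(U, A) = √(U + (-22 - 1)) = √(U - 23) = √(-23 + U))
a(14, t(-6)) + 3774 = √(-23 + 14) + 3774 = √(-9) + 3774 = 3*I + 3774 = 3774 + 3*I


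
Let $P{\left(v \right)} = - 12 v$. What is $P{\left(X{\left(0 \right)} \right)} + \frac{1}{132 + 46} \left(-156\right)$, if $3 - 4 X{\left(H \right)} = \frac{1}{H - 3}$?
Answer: $- \frac{968}{89} \approx -10.876$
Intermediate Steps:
$X{\left(H \right)} = \frac{3}{4} - \frac{1}{4 \left(-3 + H\right)}$ ($X{\left(H \right)} = \frac{3}{4} - \frac{1}{4 \left(H - 3\right)} = \frac{3}{4} - \frac{1}{4 \left(-3 + H\right)}$)
$P{\left(X{\left(0 \right)} \right)} + \frac{1}{132 + 46} \left(-156\right) = - 12 \frac{-10 + 3 \cdot 0}{4 \left(-3 + 0\right)} + \frac{1}{132 + 46} \left(-156\right) = - 12 \frac{-10 + 0}{4 \left(-3\right)} + \frac{1}{178} \left(-156\right) = - 12 \cdot \frac{1}{4} \left(- \frac{1}{3}\right) \left(-10\right) + \frac{1}{178} \left(-156\right) = \left(-12\right) \frac{5}{6} - \frac{78}{89} = -10 - \frac{78}{89} = - \frac{968}{89}$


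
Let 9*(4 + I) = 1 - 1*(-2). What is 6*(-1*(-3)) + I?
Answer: 43/3 ≈ 14.333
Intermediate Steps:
I = -11/3 (I = -4 + (1 - 1*(-2))/9 = -4 + (1 + 2)/9 = -4 + (⅑)*3 = -4 + ⅓ = -11/3 ≈ -3.6667)
6*(-1*(-3)) + I = 6*(-1*(-3)) - 11/3 = 6*3 - 11/3 = 18 - 11/3 = 43/3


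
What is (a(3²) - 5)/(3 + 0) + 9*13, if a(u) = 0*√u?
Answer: 346/3 ≈ 115.33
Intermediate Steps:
a(u) = 0
(a(3²) - 5)/(3 + 0) + 9*13 = (0 - 5)/(3 + 0) + 9*13 = -5/3 + 117 = 346/3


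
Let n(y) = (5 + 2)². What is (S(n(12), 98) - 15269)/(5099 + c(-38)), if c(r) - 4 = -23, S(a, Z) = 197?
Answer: -1884/635 ≈ -2.9669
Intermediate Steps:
n(y) = 49 (n(y) = 7² = 49)
c(r) = -19 (c(r) = 4 - 23 = -19)
(S(n(12), 98) - 15269)/(5099 + c(-38)) = (197 - 15269)/(5099 - 19) = -15072/5080 = -15072*1/5080 = -1884/635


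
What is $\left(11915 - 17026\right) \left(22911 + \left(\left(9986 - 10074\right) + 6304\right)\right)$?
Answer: $-148868097$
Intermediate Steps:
$\left(11915 - 17026\right) \left(22911 + \left(\left(9986 - 10074\right) + 6304\right)\right) = - 5111 \left(22911 + \left(-88 + 6304\right)\right) = - 5111 \left(22911 + 6216\right) = \left(-5111\right) 29127 = -148868097$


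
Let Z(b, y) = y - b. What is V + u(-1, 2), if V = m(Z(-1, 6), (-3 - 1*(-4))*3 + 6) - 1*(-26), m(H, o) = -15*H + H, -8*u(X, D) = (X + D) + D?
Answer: -579/8 ≈ -72.375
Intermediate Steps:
u(X, D) = -D/4 - X/8 (u(X, D) = -((X + D) + D)/8 = -((D + X) + D)/8 = -(X + 2*D)/8 = -D/4 - X/8)
m(H, o) = -14*H
V = -72 (V = -14*(6 - 1*(-1)) - 1*(-26) = -14*(6 + 1) + 26 = -14*7 + 26 = -98 + 26 = -72)
V + u(-1, 2) = -72 + (-¼*2 - ⅛*(-1)) = -72 + (-½ + ⅛) = -72 - 3/8 = -579/8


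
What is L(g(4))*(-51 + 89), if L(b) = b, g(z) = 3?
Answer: 114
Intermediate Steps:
L(g(4))*(-51 + 89) = 3*(-51 + 89) = 3*38 = 114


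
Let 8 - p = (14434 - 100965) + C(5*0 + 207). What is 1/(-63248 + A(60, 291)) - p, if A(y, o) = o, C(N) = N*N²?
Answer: 552964174227/62957 ≈ 8.7832e+6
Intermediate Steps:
C(N) = N³
p = -8783204 (p = 8 - ((14434 - 100965) + (5*0 + 207)³) = 8 - (-86531 + (0 + 207)³) = 8 - (-86531 + 207³) = 8 - (-86531 + 8869743) = 8 - 1*8783212 = 8 - 8783212 = -8783204)
1/(-63248 + A(60, 291)) - p = 1/(-63248 + 291) - 1*(-8783204) = 1/(-62957) + 8783204 = -1/62957 + 8783204 = 552964174227/62957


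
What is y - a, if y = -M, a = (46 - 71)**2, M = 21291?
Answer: -21916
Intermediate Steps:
a = 625 (a = (-25)**2 = 625)
y = -21291 (y = -1*21291 = -21291)
y - a = -21291 - 1*625 = -21291 - 625 = -21916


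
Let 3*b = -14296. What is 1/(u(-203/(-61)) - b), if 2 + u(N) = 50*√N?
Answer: 261507/1245188260 - 9*√12383/249037652 ≈ 0.00020599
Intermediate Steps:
b = -14296/3 (b = (⅓)*(-14296) = -14296/3 ≈ -4765.3)
u(N) = -2 + 50*√N
1/(u(-203/(-61)) - b) = 1/((-2 + 50*√(-203/(-61))) - 1*(-14296/3)) = 1/((-2 + 50*√(-203*(-1/61))) + 14296/3) = 1/((-2 + 50*√(203/61)) + 14296/3) = 1/((-2 + 50*(√12383/61)) + 14296/3) = 1/((-2 + 50*√12383/61) + 14296/3) = 1/(14290/3 + 50*√12383/61)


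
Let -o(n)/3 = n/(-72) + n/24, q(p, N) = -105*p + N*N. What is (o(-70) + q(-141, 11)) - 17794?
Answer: -17173/6 ≈ -2862.2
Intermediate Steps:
q(p, N) = N² - 105*p (q(p, N) = -105*p + N² = N² - 105*p)
o(n) = -n/12 (o(n) = -3*(n/(-72) + n/24) = -3*(n*(-1/72) + n*(1/24)) = -3*(-n/72 + n/24) = -n/12)
(o(-70) + q(-141, 11)) - 17794 = (-1/12*(-70) + (11² - 105*(-141))) - 17794 = (35/6 + (121 + 14805)) - 17794 = (35/6 + 14926) - 17794 = 89591/6 - 17794 = -17173/6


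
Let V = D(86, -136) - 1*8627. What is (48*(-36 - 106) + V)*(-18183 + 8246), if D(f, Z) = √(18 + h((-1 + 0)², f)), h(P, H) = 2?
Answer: 153457091 - 19874*√5 ≈ 1.5341e+8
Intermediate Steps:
D(f, Z) = 2*√5 (D(f, Z) = √(18 + 2) = √20 = 2*√5)
V = -8627 + 2*√5 (V = 2*√5 - 1*8627 = 2*√5 - 8627 = -8627 + 2*√5 ≈ -8622.5)
(48*(-36 - 106) + V)*(-18183 + 8246) = (48*(-36 - 106) + (-8627 + 2*√5))*(-18183 + 8246) = (48*(-142) + (-8627 + 2*√5))*(-9937) = (-6816 + (-8627 + 2*√5))*(-9937) = (-15443 + 2*√5)*(-9937) = 153457091 - 19874*√5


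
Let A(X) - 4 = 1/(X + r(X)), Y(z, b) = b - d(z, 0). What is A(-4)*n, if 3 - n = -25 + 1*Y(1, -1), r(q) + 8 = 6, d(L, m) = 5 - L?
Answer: 253/2 ≈ 126.50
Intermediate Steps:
r(q) = -2 (r(q) = -8 + 6 = -2)
Y(z, b) = -5 + b + z (Y(z, b) = b - (5 - z) = b + (-5 + z) = -5 + b + z)
A(X) = 4 + 1/(-2 + X) (A(X) = 4 + 1/(X - 2) = 4 + 1/(-2 + X))
n = 33 (n = 3 - (-25 + 1*(-5 - 1 + 1)) = 3 - (-25 + 1*(-5)) = 3 - (-25 - 5) = 3 - 1*(-30) = 3 + 30 = 33)
A(-4)*n = ((-7 + 4*(-4))/(-2 - 4))*33 = ((-7 - 16)/(-6))*33 = -1/6*(-23)*33 = (23/6)*33 = 253/2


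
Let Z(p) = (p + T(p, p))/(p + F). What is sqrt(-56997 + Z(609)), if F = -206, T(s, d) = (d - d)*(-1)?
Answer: 47*I*sqrt(4190394)/403 ≈ 238.74*I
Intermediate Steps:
T(s, d) = 0 (T(s, d) = 0*(-1) = 0)
Z(p) = p/(-206 + p) (Z(p) = (p + 0)/(p - 206) = p/(-206 + p))
sqrt(-56997 + Z(609)) = sqrt(-56997 + 609/(-206 + 609)) = sqrt(-56997 + 609/403) = sqrt(-22969182/403) = 47*I*sqrt(4190394)/403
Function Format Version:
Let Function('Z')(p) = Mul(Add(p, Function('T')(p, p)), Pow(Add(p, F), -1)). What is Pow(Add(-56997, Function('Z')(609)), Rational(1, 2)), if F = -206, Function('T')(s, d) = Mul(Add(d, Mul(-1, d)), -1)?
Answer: Mul(Rational(47, 403), I, Pow(4190394, Rational(1, 2))) ≈ Mul(238.74, I)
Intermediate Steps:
Function('T')(s, d) = 0 (Function('T')(s, d) = Mul(0, -1) = 0)
Function('Z')(p) = Mul(p, Pow(Add(-206, p), -1)) (Function('Z')(p) = Mul(Add(p, 0), Pow(Add(p, -206), -1)) = Mul(p, Pow(Add(-206, p), -1)))
Pow(Add(-56997, Function('Z')(609)), Rational(1, 2)) = Pow(Add(-56997, Mul(609, Pow(Add(-206, 609), -1))), Rational(1, 2)) = Pow(Add(-56997, Mul(609, Pow(403, -1))), Rational(1, 2)) = Pow(Add(-56997, Mul(609, Rational(1, 403))), Rational(1, 2)) = Pow(Add(-56997, Rational(609, 403)), Rational(1, 2)) = Pow(Rational(-22969182, 403), Rational(1, 2)) = Mul(Rational(47, 403), I, Pow(4190394, Rational(1, 2)))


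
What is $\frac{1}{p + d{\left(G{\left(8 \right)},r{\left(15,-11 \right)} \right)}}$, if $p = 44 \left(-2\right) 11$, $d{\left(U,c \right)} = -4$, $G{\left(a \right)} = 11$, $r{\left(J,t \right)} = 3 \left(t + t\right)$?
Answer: $- \frac{1}{972} \approx -0.0010288$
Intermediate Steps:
$r{\left(J,t \right)} = 6 t$ ($r{\left(J,t \right)} = 3 \cdot 2 t = 6 t$)
$p = -968$ ($p = \left(-88\right) 11 = -968$)
$\frac{1}{p + d{\left(G{\left(8 \right)},r{\left(15,-11 \right)} \right)}} = \frac{1}{-968 - 4} = \frac{1}{-972} = - \frac{1}{972}$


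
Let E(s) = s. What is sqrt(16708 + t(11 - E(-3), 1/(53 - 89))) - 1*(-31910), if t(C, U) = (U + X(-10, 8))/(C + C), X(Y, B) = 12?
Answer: 31910 + sqrt(117894665)/84 ≈ 32039.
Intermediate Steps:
t(C, U) = (12 + U)/(2*C) (t(C, U) = (U + 12)/(C + C) = (12 + U)/((2*C)) = (12 + U)*(1/(2*C)) = (12 + U)/(2*C))
sqrt(16708 + t(11 - E(-3), 1/(53 - 89))) - 1*(-31910) = sqrt(16708 + (12 + 1/(53 - 89))/(2*(11 - 1*(-3)))) - 1*(-31910) = sqrt(16708 + (12 + 1/(-36))/(2*(11 + 3))) + 31910 = sqrt(16708 + (1/2)*(12 - 1/36)/14) + 31910 = sqrt(16708 + (1/2)*(1/14)*(431/36)) + 31910 = sqrt(16708 + 431/1008) + 31910 = sqrt(16842095/1008) + 31910 = sqrt(117894665)/84 + 31910 = 31910 + sqrt(117894665)/84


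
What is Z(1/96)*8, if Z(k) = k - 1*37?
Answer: -3551/12 ≈ -295.92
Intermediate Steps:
Z(k) = -37 + k (Z(k) = k - 37 = -37 + k)
Z(1/96)*8 = (-37 + 1/96)*8 = -3551/96*8 = -3551/12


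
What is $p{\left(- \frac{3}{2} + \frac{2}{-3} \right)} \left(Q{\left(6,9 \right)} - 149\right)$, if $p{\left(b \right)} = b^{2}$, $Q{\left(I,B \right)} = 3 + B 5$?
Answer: $- \frac{17069}{36} \approx -474.14$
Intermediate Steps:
$Q{\left(I,B \right)} = 3 + 5 B$
$p{\left(- \frac{3}{2} + \frac{2}{-3} \right)} \left(Q{\left(6,9 \right)} - 149\right) = \left(- \frac{3}{2} + \frac{2}{-3}\right)^{2} \left(\left(3 + 5 \cdot 9\right) - 149\right) = \left(\left(-3\right) \frac{1}{2} + 2 \left(- \frac{1}{3}\right)\right)^{2} \left(\left(3 + 45\right) - 149\right) = \left(- \frac{3}{2} - \frac{2}{3}\right)^{2} \left(48 - 149\right) = \left(- \frac{13}{6}\right)^{2} \left(-101\right) = \frac{169}{36} \left(-101\right) = - \frac{17069}{36}$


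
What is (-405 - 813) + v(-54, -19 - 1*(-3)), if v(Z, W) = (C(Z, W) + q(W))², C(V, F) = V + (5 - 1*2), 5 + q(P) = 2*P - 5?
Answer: 7431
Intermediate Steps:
q(P) = -10 + 2*P (q(P) = -5 + (2*P - 5) = -5 + (-5 + 2*P) = -10 + 2*P)
C(V, F) = 3 + V (C(V, F) = V + (5 - 2) = V + 3 = 3 + V)
v(Z, W) = (-7 + Z + 2*W)² (v(Z, W) = ((3 + Z) + (-10 + 2*W))² = (-7 + Z + 2*W)²)
(-405 - 813) + v(-54, -19 - 1*(-3)) = (-405 - 813) + (-7 - 54 + 2*(-19 - 1*(-3)))² = -1218 + (-7 - 54 + 2*(-19 + 3))² = -1218 + (-7 - 54 + 2*(-16))² = -1218 + (-7 - 54 - 32)² = -1218 + (-93)² = -1218 + 8649 = 7431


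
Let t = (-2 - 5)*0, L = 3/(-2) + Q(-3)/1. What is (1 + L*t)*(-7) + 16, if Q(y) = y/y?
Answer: 9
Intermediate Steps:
Q(y) = 1
L = -1/2 (L = 3/(-2) + 1/1 = 3*(-1/2) + 1*1 = -3/2 + 1 = -1/2 ≈ -0.50000)
t = 0 (t = -7*0 = 0)
(1 + L*t)*(-7) + 16 = (1 - 1/2*0)*(-7) + 16 = (1 + 0)*(-7) + 16 = 1*(-7) + 16 = -7 + 16 = 9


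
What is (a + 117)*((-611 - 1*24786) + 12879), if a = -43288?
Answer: 540414578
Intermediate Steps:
(a + 117)*((-611 - 1*24786) + 12879) = (-43288 + 117)*((-611 - 1*24786) + 12879) = -43171*((-611 - 24786) + 12879) = -43171*(-25397 + 12879) = -43171*(-12518) = 540414578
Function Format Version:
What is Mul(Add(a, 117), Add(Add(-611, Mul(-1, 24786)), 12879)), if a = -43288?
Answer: 540414578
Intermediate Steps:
Mul(Add(a, 117), Add(Add(-611, Mul(-1, 24786)), 12879)) = Mul(Add(-43288, 117), Add(Add(-611, Mul(-1, 24786)), 12879)) = Mul(-43171, Add(Add(-611, -24786), 12879)) = Mul(-43171, Add(-25397, 12879)) = Mul(-43171, -12518) = 540414578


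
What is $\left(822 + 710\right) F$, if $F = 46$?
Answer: $70472$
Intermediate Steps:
$\left(822 + 710\right) F = \left(822 + 710\right) 46 = 1532 \cdot 46 = 70472$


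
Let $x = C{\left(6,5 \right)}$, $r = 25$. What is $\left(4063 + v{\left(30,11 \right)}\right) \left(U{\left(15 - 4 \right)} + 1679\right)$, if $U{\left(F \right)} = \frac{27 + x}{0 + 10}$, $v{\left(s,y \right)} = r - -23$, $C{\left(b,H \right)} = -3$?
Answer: $\frac{34561177}{5} \approx 6.9122 \cdot 10^{6}$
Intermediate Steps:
$v{\left(s,y \right)} = 48$ ($v{\left(s,y \right)} = 25 - -23 = 25 + 23 = 48$)
$x = -3$
$U{\left(F \right)} = \frac{12}{5}$ ($U{\left(F \right)} = \frac{27 - 3}{0 + 10} = \frac{24}{10} = 24 \cdot \frac{1}{10} = \frac{12}{5}$)
$\left(4063 + v{\left(30,11 \right)}\right) \left(U{\left(15 - 4 \right)} + 1679\right) = \left(4063 + 48\right) \left(\frac{12}{5} + 1679\right) = 4111 \cdot \frac{8407}{5} = \frac{34561177}{5}$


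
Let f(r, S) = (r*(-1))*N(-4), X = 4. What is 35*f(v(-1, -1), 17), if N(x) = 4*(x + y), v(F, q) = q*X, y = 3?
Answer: -560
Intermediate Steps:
v(F, q) = 4*q (v(F, q) = q*4 = 4*q)
N(x) = 12 + 4*x (N(x) = 4*(x + 3) = 4*(3 + x) = 12 + 4*x)
f(r, S) = 4*r (f(r, S) = (r*(-1))*(12 + 4*(-4)) = (-r)*(12 - 16) = -r*(-4) = 4*r)
35*f(v(-1, -1), 17) = 35*(4*(4*(-1))) = 35*(4*(-4)) = 35*(-16) = -560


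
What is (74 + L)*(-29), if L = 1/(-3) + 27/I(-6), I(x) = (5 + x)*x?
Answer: -13601/6 ≈ -2266.8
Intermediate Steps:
I(x) = x*(5 + x)
L = 25/6 (L = 1/(-3) + 27/((-6*(5 - 6))) = 1*(-⅓) + 27/((-6*(-1))) = -⅓ + 27/6 = -⅓ + 27*(⅙) = -⅓ + 9/2 = 25/6 ≈ 4.1667)
(74 + L)*(-29) = (74 + 25/6)*(-29) = (469/6)*(-29) = -13601/6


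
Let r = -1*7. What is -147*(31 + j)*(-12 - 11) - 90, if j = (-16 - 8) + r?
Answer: -90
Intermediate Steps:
r = -7
j = -31 (j = (-16 - 8) - 7 = -24 - 7 = -31)
-147*(31 + j)*(-12 - 11) - 90 = -147*(31 - 31)*(-12 - 11) - 90 = -0*(-23) - 90 = -147*0 - 90 = 0 - 90 = -90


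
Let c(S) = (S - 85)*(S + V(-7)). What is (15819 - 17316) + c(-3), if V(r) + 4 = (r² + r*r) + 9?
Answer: -10297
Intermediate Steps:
V(r) = 5 + 2*r² (V(r) = -4 + ((r² + r*r) + 9) = -4 + ((r² + r²) + 9) = -4 + (2*r² + 9) = -4 + (9 + 2*r²) = 5 + 2*r²)
c(S) = (-85 + S)*(103 + S) (c(S) = (S - 85)*(S + (5 + 2*(-7)²)) = (-85 + S)*(S + (5 + 2*49)) = (-85 + S)*(S + (5 + 98)) = (-85 + S)*(S + 103) = (-85 + S)*(103 + S))
(15819 - 17316) + c(-3) = (15819 - 17316) + (-8755 + (-3)² + 18*(-3)) = -1497 + (-8755 + 9 - 54) = -1497 - 8800 = -10297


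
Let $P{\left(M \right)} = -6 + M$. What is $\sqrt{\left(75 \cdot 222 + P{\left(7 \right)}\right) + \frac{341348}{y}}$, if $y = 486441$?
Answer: $\frac{\sqrt{437800707157511}}{162147} \approx 129.04$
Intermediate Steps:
$\sqrt{\left(75 \cdot 222 + P{\left(7 \right)}\right) + \frac{341348}{y}} = \sqrt{\left(75 \cdot 222 + \left(-6 + 7\right)\right) + \frac{341348}{486441}} = \sqrt{\left(16650 + 1\right) + 341348 \cdot \frac{1}{486441}} = \sqrt{16651 + \frac{341348}{486441}} = \sqrt{\frac{8100070439}{486441}} = \frac{\sqrt{437800707157511}}{162147}$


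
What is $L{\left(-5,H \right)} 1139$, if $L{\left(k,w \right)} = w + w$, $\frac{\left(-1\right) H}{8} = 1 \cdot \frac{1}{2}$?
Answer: $-9112$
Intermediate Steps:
$H = -4$ ($H = - 8 \cdot 1 \cdot \frac{1}{2} = \left(-8\right) \frac{1}{2} = -4$)
$L{\left(k,w \right)} = 2 w$
$L{\left(-5,H \right)} 1139 = 2 \left(-4\right) 1139 = \left(-8\right) 1139 = -9112$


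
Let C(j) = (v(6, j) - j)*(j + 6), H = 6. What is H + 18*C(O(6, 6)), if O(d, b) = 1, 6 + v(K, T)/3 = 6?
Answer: -120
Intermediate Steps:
v(K, T) = 0 (v(K, T) = -18 + 3*6 = -18 + 18 = 0)
C(j) = -j*(6 + j) (C(j) = (0 - j)*(j + 6) = (-j)*(6 + j) = -j*(6 + j))
H + 18*C(O(6, 6)) = 6 + 18*(1*(-6 - 1*1)) = 6 + 18*(1*(-6 - 1)) = 6 + 18*(1*(-7)) = 6 + 18*(-7) = 6 - 126 = -120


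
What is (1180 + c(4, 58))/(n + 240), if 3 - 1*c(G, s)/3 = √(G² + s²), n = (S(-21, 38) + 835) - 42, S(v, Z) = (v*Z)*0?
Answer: 1189/1033 - 78*√5/1033 ≈ 0.98217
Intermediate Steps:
S(v, Z) = 0 (S(v, Z) = (Z*v)*0 = 0)
n = 793 (n = (0 + 835) - 42 = 835 - 42 = 793)
c(G, s) = 9 - 3*√(G² + s²)
(1180 + c(4, 58))/(n + 240) = (1180 + (9 - 3*√(4² + 58²)))/(793 + 240) = (1180 + (9 - 3*√(16 + 3364)))/1033 = (1180 + (9 - 78*√5))*(1/1033) = (1189 - 78*√5)*(1/1033) = 1189/1033 - 78*√5/1033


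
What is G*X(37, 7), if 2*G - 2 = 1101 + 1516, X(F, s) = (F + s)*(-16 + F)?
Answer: 1209978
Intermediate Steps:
X(F, s) = (-16 + F)*(F + s)
G = 2619/2 (G = 1 + (1101 + 1516)/2 = 1 + (½)*2617 = 1 + 2617/2 = 2619/2 ≈ 1309.5)
G*X(37, 7) = 2619*(37² - 16*37 - 16*7 + 37*7)/2 = 2619*(1369 - 592 - 112 + 259)/2 = (2619/2)*924 = 1209978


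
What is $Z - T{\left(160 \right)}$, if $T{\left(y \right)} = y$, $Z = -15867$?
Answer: $-16027$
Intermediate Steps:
$Z - T{\left(160 \right)} = -15867 - 160 = -16027$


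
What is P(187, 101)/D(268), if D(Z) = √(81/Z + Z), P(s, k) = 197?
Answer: 2*√4817635/365 ≈ 12.027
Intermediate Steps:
D(Z) = √(Z + 81/Z)
P(187, 101)/D(268) = 197/(√(268 + 81/268)) = 197/(√(71905/268)) = 197/((√4817635/134)) = 197*(2*√4817635/71905) = 2*√4817635/365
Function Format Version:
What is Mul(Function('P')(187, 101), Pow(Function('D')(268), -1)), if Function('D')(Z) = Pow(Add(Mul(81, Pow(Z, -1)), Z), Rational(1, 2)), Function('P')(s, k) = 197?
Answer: Mul(Rational(2, 365), Pow(4817635, Rational(1, 2))) ≈ 12.027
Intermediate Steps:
Function('D')(Z) = Pow(Add(Z, Mul(81, Pow(Z, -1))), Rational(1, 2))
Mul(Function('P')(187, 101), Pow(Function('D')(268), -1)) = Mul(197, Pow(Pow(Add(268, Mul(81, Pow(268, -1))), Rational(1, 2)), -1)) = Mul(197, Pow(Pow(Add(268, Mul(81, Rational(1, 268))), Rational(1, 2)), -1)) = Mul(197, Pow(Pow(Add(268, Rational(81, 268)), Rational(1, 2)), -1)) = Mul(197, Pow(Pow(Rational(71905, 268), Rational(1, 2)), -1)) = Mul(197, Pow(Mul(Rational(1, 134), Pow(4817635, Rational(1, 2))), -1)) = Mul(197, Mul(Rational(2, 71905), Pow(4817635, Rational(1, 2)))) = Mul(Rational(2, 365), Pow(4817635, Rational(1, 2)))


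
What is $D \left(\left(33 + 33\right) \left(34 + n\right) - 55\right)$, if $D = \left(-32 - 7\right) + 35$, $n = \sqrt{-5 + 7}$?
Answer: $-8756 - 264 \sqrt{2} \approx -9129.4$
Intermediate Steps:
$n = \sqrt{2} \approx 1.4142$
$D = -4$ ($D = -39 + 35 = -4$)
$D \left(\left(33 + 33\right) \left(34 + n\right) - 55\right) = - 4 \left(\left(33 + 33\right) \left(34 + \sqrt{2}\right) - 55\right) = - 4 \left(66 \left(34 + \sqrt{2}\right) - 55\right) = - 4 \left(\left(2244 + 66 \sqrt{2}\right) - 55\right) = - 4 \left(2189 + 66 \sqrt{2}\right) = -8756 - 264 \sqrt{2}$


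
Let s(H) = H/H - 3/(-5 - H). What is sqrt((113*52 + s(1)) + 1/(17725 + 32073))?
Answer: sqrt(3643816093827)/24899 ≈ 76.665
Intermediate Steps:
s(H) = 1 - 3/(-5 - H)
sqrt((113*52 + s(1)) + 1/(17725 + 32073)) = sqrt((113*52 + (8 + 1)/(5 + 1)) + 1/(17725 + 32073)) = sqrt((5876 + 9/6) + 1/49798) = sqrt((5876 + (1/6)*9) + 1/49798) = sqrt((5876 + 3/2) + 1/49798) = sqrt(11755/2 + 1/49798) = sqrt(146343873/24899) = sqrt(3643816093827)/24899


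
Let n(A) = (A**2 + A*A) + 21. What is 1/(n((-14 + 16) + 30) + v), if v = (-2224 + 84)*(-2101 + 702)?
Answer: 1/2995929 ≈ 3.3379e-7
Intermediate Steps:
n(A) = 21 + 2*A**2 (n(A) = (A**2 + A**2) + 21 = 2*A**2 + 21 = 21 + 2*A**2)
v = 2993860 (v = -2140*(-1399) = 2993860)
1/(n((-14 + 16) + 30) + v) = 1/((21 + 2*((-14 + 16) + 30)**2) + 2993860) = 1/((21 + 2*(2 + 30)**2) + 2993860) = 1/((21 + 2*32**2) + 2993860) = 1/((21 + 2*1024) + 2993860) = 1/((21 + 2048) + 2993860) = 1/(2069 + 2993860) = 1/2995929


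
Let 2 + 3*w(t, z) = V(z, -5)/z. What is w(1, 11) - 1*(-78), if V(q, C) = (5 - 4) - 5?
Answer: 2548/33 ≈ 77.212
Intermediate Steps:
V(q, C) = -4 (V(q, C) = 1 - 5 = -4)
w(t, z) = -⅔ - 4/(3*z) (w(t, z) = -⅔ + (-4/z)/3 = -⅔ - 4/(3*z))
w(1, 11) - 1*(-78) = (⅔)*(-2 - 1*11)/11 - 1*(-78) = (⅔)*(1/11)*(-2 - 11) + 78 = (⅔)*(1/11)*(-13) + 78 = -26/33 + 78 = 2548/33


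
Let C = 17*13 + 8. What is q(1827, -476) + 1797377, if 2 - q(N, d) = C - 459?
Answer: 1797609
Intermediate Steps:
C = 229 (C = 221 + 8 = 229)
q(N, d) = 232 (q(N, d) = 2 - (229 - 459) = 2 - 1*(-230) = 2 + 230 = 232)
q(1827, -476) + 1797377 = 232 + 1797377 = 1797609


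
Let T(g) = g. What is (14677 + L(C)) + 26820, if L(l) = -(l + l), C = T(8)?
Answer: 41481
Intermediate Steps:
C = 8
L(l) = -2*l
(14677 + L(C)) + 26820 = (14677 - 2*8) + 26820 = (14677 - 16) + 26820 = 14661 + 26820 = 41481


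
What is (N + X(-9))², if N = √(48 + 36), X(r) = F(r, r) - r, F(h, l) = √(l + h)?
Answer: (9 + 2*√21 + 3*I*√2)² ≈ 311.97 + 154.14*I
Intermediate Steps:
F(h, l) = √(h + l)
X(r) = -r + √2*√r (X(r) = √(r + r) - r = √(2*r) - r = √2*√r - r = -r + √2*√r)
N = 2*√21 (N = √84 = 2*√21 ≈ 9.1651)
(N + X(-9))² = (2*√21 + (-1*(-9) + √2*√(-9)))² = (2*√21 + (9 + √2*(3*I)))² = (2*√21 + (9 + 3*I*√2))² = (9 + 2*√21 + 3*I*√2)²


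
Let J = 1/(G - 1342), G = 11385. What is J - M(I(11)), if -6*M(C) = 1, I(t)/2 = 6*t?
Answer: 10049/60258 ≈ 0.16677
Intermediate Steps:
I(t) = 12*t (I(t) = 2*(6*t) = 12*t)
M(C) = -⅙ (M(C) = -⅙*1 = -⅙)
J = 1/10043 (J = 1/(11385 - 1342) = 1/10043 ≈ 9.9572e-5)
J - M(I(11)) = 1/10043 - 1*(-⅙) = 1/10043 + ⅙ = 10049/60258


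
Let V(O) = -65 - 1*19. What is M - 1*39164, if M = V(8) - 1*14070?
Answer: -53318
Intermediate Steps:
V(O) = -84 (V(O) = -65 - 19 = -84)
M = -14154 (M = -84 - 1*14070 = -84 - 14070 = -14154)
M - 1*39164 = -14154 - 1*39164 = -14154 - 39164 = -53318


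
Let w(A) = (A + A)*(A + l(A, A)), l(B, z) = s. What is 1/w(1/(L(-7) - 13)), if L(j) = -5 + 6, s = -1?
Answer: 72/13 ≈ 5.5385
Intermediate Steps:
L(j) = 1
l(B, z) = -1
w(A) = 2*A*(-1 + A) (w(A) = (A + A)*(A - 1) = (2*A)*(-1 + A) = 2*A*(-1 + A))
1/w(1/(L(-7) - 13)) = 1/(2*(-1 + 1/(1 - 13))/(1 - 13)) = 1/(2*(-1 + 1/(-12))/(-12)) = 1/(2*(-1/12)*(-1 - 1/12)) = 1/(2*(-1/12)*(-13/12)) = 1/(13/72) = 72/13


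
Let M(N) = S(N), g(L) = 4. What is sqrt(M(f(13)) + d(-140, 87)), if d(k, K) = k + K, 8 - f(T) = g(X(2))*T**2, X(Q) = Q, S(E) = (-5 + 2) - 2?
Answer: I*sqrt(58) ≈ 7.6158*I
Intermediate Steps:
S(E) = -5 (S(E) = -3 - 2 = -5)
f(T) = 8 - 4*T**2
M(N) = -5
d(k, K) = K + k
sqrt(M(f(13)) + d(-140, 87)) = sqrt(-5 + (87 - 140)) = sqrt(-5 - 53) = sqrt(-58) = I*sqrt(58)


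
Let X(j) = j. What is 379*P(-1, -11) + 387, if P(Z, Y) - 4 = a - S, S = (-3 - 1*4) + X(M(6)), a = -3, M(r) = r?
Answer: 1145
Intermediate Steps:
S = -1 (S = (-3 - 1*4) + 6 = (-3 - 4) + 6 = -7 + 6 = -1)
P(Z, Y) = 2 (P(Z, Y) = 4 + (-3 - 1*(-1)) = 4 + (-3 + 1) = 4 - 2 = 2)
379*P(-1, -11) + 387 = 379*2 + 387 = 758 + 387 = 1145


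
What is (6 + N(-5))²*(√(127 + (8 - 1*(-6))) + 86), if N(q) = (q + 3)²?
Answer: 8600 + 100*√141 ≈ 9787.4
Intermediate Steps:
N(q) = (3 + q)²
(6 + N(-5))²*(√(127 + (8 - 1*(-6))) + 86) = (6 + (3 - 5)²)²*(√(127 + (8 - 1*(-6))) + 86) = (6 + (-2)²)²*(√(127 + (8 + 6)) + 86) = (6 + 4)²*(√(127 + 14) + 86) = 10²*(√141 + 86) = 100*(86 + √141) = 8600 + 100*√141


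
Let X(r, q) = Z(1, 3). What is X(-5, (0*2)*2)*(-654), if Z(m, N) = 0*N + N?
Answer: -1962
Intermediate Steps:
Z(m, N) = N (Z(m, N) = 0 + N = N)
X(r, q) = 3
X(-5, (0*2)*2)*(-654) = 3*(-654) = -1962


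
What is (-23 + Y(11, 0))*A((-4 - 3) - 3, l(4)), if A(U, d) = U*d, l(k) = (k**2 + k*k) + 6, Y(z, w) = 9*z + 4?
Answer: -30400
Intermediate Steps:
Y(z, w) = 4 + 9*z
l(k) = 6 + 2*k**2 (l(k) = (k**2 + k**2) + 6 = 2*k**2 + 6 = 6 + 2*k**2)
(-23 + Y(11, 0))*A((-4 - 3) - 3, l(4)) = (-23 + (4 + 9*11))*(((-4 - 3) - 3)*(6 + 2*4**2)) = (-23 + (4 + 99))*((-7 - 3)*(6 + 2*16)) = (-23 + 103)*(-10*(6 + 32)) = 80*(-10*38) = 80*(-380) = -30400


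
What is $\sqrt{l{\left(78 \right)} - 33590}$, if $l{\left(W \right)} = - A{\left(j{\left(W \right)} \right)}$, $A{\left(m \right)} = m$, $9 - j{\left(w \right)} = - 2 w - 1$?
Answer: $2 i \sqrt{8439} \approx 183.73 i$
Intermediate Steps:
$j{\left(w \right)} = 10 + 2 w$ ($j{\left(w \right)} = 9 - \left(- 2 w - 1\right) = 9 - \left(-1 - 2 w\right) = 9 + \left(1 + 2 w\right) = 10 + 2 w$)
$l{\left(W \right)} = -10 - 2 W$ ($l{\left(W \right)} = - (10 + 2 W) = -10 - 2 W$)
$\sqrt{l{\left(78 \right)} - 33590} = \sqrt{\left(-10 - 156\right) - 33590} = \sqrt{-166 - 33590} = \sqrt{-33756} = 2 i \sqrt{8439}$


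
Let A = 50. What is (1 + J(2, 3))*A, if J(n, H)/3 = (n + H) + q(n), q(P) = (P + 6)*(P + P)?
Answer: 5600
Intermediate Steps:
q(P) = 2*P*(6 + P) (q(P) = (6 + P)*(2*P) = 2*P*(6 + P))
J(n, H) = 3*H + 3*n + 6*n*(6 + n) (J(n, H) = 3*((n + H) + 2*n*(6 + n)) = 3*((H + n) + 2*n*(6 + n)) = 3*(H + n + 2*n*(6 + n)) = 3*H + 3*n + 6*n*(6 + n))
(1 + J(2, 3))*A = (1 + (3*3 + 3*2 + 6*2*(6 + 2)))*50 = (1 + (9 + 6 + 6*2*8))*50 = (1 + (9 + 6 + 96))*50 = (1 + 111)*50 = 112*50 = 5600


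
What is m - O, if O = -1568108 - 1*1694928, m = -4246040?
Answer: -983004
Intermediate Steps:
O = -3263036 (O = -1568108 - 1694928 = -3263036)
m - O = -4246040 - 1*(-3263036) = -4246040 + 3263036 = -983004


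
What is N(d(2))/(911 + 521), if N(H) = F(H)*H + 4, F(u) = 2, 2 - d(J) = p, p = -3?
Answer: 7/716 ≈ 0.0097765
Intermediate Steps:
d(J) = 5 (d(J) = 2 - 1*(-3) = 2 + 3 = 5)
N(H) = 4 + 2*H (N(H) = 2*H + 4 = 4 + 2*H)
N(d(2))/(911 + 521) = (4 + 2*5)/(911 + 521) = (4 + 10)/1432 = (1/1432)*14 = 7/716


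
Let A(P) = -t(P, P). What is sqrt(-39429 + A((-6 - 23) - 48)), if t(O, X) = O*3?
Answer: I*sqrt(39198) ≈ 197.98*I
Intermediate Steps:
t(O, X) = 3*O
A(P) = -3*P
sqrt(-39429 + A((-6 - 23) - 48)) = sqrt(-39429 - 3*((-6 - 23) - 48)) = sqrt(-39429 - 3*(-29 - 48)) = sqrt(-39429 - 3*(-77)) = sqrt(-39429 + 231) = sqrt(-39198) = I*sqrt(39198)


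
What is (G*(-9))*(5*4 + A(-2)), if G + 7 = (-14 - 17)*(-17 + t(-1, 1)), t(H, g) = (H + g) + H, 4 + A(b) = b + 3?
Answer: -84303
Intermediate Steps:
A(b) = -1 + b (A(b) = -4 + (b + 3) = -4 + (3 + b) = -1 + b)
t(H, g) = g + 2*H
G = 551 (G = -7 + (-14 - 17)*(-17 + (1 + 2*(-1))) = -7 - 31*(-17 + (1 - 2)) = -7 - 31*(-17 - 1) = -7 - 31*(-18) = -7 + 558 = 551)
(G*(-9))*(5*4 + A(-2)) = (551*(-9))*(5*4 + (-1 - 2)) = -4959*(20 - 3) = -4959*17 = -84303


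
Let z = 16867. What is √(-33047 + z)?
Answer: 2*I*√4045 ≈ 127.2*I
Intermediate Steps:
√(-33047 + z) = √(-33047 + 16867) = √(-16180) = 2*I*√4045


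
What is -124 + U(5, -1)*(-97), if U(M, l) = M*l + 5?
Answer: -124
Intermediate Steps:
U(M, l) = 5 + M*l
-124 + U(5, -1)*(-97) = -124 + (5 + 5*(-1))*(-97) = -124 + (5 - 5)*(-97) = -124 + 0*(-97) = -124 + 0 = -124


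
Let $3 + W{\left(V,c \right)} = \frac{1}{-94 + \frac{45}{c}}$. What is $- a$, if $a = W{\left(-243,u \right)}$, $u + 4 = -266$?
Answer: $\frac{1701}{565} \approx 3.0106$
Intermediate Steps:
$u = -270$ ($u = -4 - 266 = -270$)
$W{\left(V,c \right)} = -3 + \frac{1}{-94 + \frac{45}{c}}$
$a = - \frac{1701}{565}$ ($a = \frac{135 - -76410}{-45 + 94 \left(-270\right)} = \frac{135 + 76410}{-45 - 25380} = \frac{1}{-25425} \cdot 76545 = \left(- \frac{1}{25425}\right) 76545 = - \frac{1701}{565} \approx -3.0106$)
$- a = \left(-1\right) \left(- \frac{1701}{565}\right) = \frac{1701}{565}$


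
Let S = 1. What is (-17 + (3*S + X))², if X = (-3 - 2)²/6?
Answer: 3481/36 ≈ 96.694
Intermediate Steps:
X = 25/6 (X = (-5)²*(⅙) = 25*(⅙) = 25/6 ≈ 4.1667)
(-17 + (3*S + X))² = (-17 + (3*1 + 25/6))² = (-17 + (3 + 25/6))² = (-17 + 43/6)² = (-59/6)² = 3481/36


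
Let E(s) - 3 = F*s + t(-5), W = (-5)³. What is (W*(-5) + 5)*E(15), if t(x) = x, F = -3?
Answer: -29610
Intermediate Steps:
W = -125
E(s) = -2 - 3*s (E(s) = 3 + (-3*s - 5) = 3 + (-5 - 3*s) = -2 - 3*s)
(W*(-5) + 5)*E(15) = (-125*(-5) + 5)*(-2 - 3*15) = (625 + 5)*(-2 - 45) = 630*(-47) = -29610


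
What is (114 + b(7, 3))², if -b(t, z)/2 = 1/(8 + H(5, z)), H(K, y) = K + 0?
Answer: 2190400/169 ≈ 12961.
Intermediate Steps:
H(K, y) = K
b(t, z) = -2/13 (b(t, z) = -2/(8 + 5) = -2/13)
(114 + b(7, 3))² = (114 - 2/13)² = (1480/13)² = 2190400/169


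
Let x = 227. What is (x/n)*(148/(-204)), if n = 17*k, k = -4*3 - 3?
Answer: 8399/13005 ≈ 0.64583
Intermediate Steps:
k = -15 (k = -12 - 3 = -15)
n = -255 (n = 17*(-15) = -255)
(x/n)*(148/(-204)) = (227/(-255))*(148/(-204)) = (227*(-1/255))*(148*(-1/204)) = -227/255*(-37/51) = 8399/13005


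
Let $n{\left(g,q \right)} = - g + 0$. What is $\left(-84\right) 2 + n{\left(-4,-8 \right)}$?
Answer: $-164$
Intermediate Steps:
$n{\left(g,q \right)} = - g$
$\left(-84\right) 2 + n{\left(-4,-8 \right)} = \left(-84\right) 2 - -4 = -168 + 4 = -164$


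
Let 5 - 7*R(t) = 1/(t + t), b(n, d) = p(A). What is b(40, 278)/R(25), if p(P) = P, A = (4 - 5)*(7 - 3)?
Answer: -1400/249 ≈ -5.6225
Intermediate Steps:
A = -4 (A = -1*4 = -4)
b(n, d) = -4
R(t) = 5/7 - 1/(14*t) (R(t) = 5/7 - 1/(7*(t + t)) = 5/7 - 1/(2*t)/7 = 5/7 - 1/(14*t))
b(40, 278)/R(25) = -4*350/(-1 + 10*25) = -4*350/(-1 + 250) = -4/((1/14)*(1/25)*249) = -4/249/350 = -4*350/249 = -1400/249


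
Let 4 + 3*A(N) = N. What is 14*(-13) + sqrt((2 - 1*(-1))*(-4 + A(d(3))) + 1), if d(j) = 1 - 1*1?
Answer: -182 + I*sqrt(15) ≈ -182.0 + 3.873*I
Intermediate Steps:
d(j) = 0 (d(j) = 1 - 1 = 0)
A(N) = -4/3 + N/3
14*(-13) + sqrt((2 - 1*(-1))*(-4 + A(d(3))) + 1) = 14*(-13) + sqrt((2 - 1*(-1))*(-4 + (-4/3 + (1/3)*0)) + 1) = -182 + sqrt((2 + 1)*(-4 + (-4/3 + 0)) + 1) = -182 + sqrt(3*(-4 - 4/3) + 1) = -182 + sqrt(3*(-16/3) + 1) = -182 + sqrt(-16 + 1) = -182 + sqrt(-15) = -182 + I*sqrt(15)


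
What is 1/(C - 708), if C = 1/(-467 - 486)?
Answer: -953/674725 ≈ -0.0014124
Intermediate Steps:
C = -1/953 (C = 1/(-953) = -1/953 ≈ -0.0010493)
1/(C - 708) = 1/(-1/953 - 708) = 1/(-674725/953) = -953/674725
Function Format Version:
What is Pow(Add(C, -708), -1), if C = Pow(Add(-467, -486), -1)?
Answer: Rational(-953, 674725) ≈ -0.0014124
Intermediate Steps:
C = Rational(-1, 953) (C = Pow(-953, -1) = Rational(-1, 953) ≈ -0.0010493)
Pow(Add(C, -708), -1) = Pow(Add(Rational(-1, 953), -708), -1) = Pow(Rational(-674725, 953), -1) = Rational(-953, 674725)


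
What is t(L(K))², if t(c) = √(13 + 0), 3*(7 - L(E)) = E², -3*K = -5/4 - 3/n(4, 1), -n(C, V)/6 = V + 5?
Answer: 13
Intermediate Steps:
n(C, V) = -30 - 6*V (n(C, V) = -6*(V + 5) = -6*(5 + V) = -30 - 6*V)
K = 7/18 (K = -(-5/4 - 3/(-30 - 6*1))/3 = -(-5*¼ - 3/(-30 - 6))/3 = -(-5/4 - 3/(-36))/3 = -(-5/4 - 3*(-1/36))/3 = -(-5/4 + 1/12)/3 = -⅓*(-7/6) = 7/18 ≈ 0.38889)
L(E) = 7 - E²/3
t(c) = √13
t(L(K))² = (√13)² = 13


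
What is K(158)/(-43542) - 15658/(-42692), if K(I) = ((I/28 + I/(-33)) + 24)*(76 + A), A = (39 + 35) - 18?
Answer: 947999995/3253066362 ≈ 0.29142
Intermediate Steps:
A = 56 (A = 74 - 18 = 56)
K(I) = 3168 + 5*I/7 (K(I) = ((I/28 + I/(-33)) + 24)*(76 + 56) = ((I*(1/28) + I*(-1/33)) + 24)*132 = ((I/28 - I/33) + 24)*132 = (5*I/924 + 24)*132 = (24 + 5*I/924)*132 = 3168 + 5*I/7)
K(158)/(-43542) - 15658/(-42692) = (3168 + (5/7)*158)/(-43542) - 15658/(-42692) = (3168 + 790/7)*(-1/43542) - 15658*(-1/42692) = (22966/7)*(-1/43542) + 7829/21346 = -11483/152397 + 7829/21346 = 947999995/3253066362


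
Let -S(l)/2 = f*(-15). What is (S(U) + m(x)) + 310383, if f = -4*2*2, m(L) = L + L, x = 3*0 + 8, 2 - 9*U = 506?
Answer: 309919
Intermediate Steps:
U = -56 (U = 2/9 - 1/9*506 = 2/9 - 506/9 = -56)
x = 8 (x = 0 + 8 = 8)
m(L) = 2*L
f = -16 (f = -8*2 = -16)
S(l) = -480 (S(l) = -(-32)*(-15) = -2*240 = -480)
(S(U) + m(x)) + 310383 = (-480 + 2*8) + 310383 = (-480 + 16) + 310383 = -464 + 310383 = 309919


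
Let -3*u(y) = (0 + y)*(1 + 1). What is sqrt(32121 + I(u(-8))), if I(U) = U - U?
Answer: 3*sqrt(3569) ≈ 179.22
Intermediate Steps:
u(y) = -2*y/3 (u(y) = -(0 + y)*(1 + 1)/3 = -y*2/3 = -2*y/3)
I(U) = 0
sqrt(32121 + I(u(-8))) = sqrt(32121 + 0) = sqrt(32121) = 3*sqrt(3569)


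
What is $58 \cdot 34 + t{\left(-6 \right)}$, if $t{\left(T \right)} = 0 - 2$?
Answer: $1970$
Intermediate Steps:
$t{\left(T \right)} = -2$ ($t{\left(T \right)} = 0 - 2 = -2$)
$58 \cdot 34 + t{\left(-6 \right)} = 58 \cdot 34 - 2 = 1972 - 2 = 1970$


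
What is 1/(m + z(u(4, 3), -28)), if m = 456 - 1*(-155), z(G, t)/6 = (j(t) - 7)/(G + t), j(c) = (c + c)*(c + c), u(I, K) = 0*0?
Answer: -2/119 ≈ -0.016807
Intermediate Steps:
u(I, K) = 0
j(c) = 4*c² (j(c) = (2*c)*(2*c) = 4*c²)
z(G, t) = 6*(-7 + 4*t²)/(G + t) (z(G, t) = 6*((4*t² - 7)/(G + t)) = 6*((-7 + 4*t²)/(G + t)) = 6*(-7 + 4*t²)/(G + t))
m = 611 (m = 456 + 155 = 611)
1/(m + z(u(4, 3), -28)) = 1/(611 + 6*(-7 + 4*(-28)²)/(0 - 28)) = 1/(611 + 6*(-7 + 4*784)/(-28)) = 1/(611 + 6*(-1/28)*(-7 + 3136)) = 1/(611 + 6*(-1/28)*3129) = 1/(611 - 1341/2) = 1/(-119/2) = -2/119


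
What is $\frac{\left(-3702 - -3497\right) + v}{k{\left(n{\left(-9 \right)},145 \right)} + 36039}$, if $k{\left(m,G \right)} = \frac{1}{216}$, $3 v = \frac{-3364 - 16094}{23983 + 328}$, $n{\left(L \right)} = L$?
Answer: $- \frac{46864872}{8228137225} \approx -0.0056957$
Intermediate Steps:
$v = - \frac{282}{1057}$ ($v = \frac{\left(-3364 - 16094\right) \frac{1}{23983 + 328}}{3} = \frac{\left(-19458\right) \frac{1}{24311}}{3} = \frac{1}{3} \left(- \frac{846}{1057}\right) = - \frac{282}{1057} \approx -0.26679$)
$k{\left(m,G \right)} = \frac{1}{216}$
$\frac{\left(-3702 - -3497\right) + v}{k{\left(n{\left(-9 \right)},145 \right)} + 36039} = \frac{\left(-3702 - -3497\right) - \frac{282}{1057}}{\frac{1}{216} + 36039} = \frac{\left(-3702 + 3497\right) - \frac{282}{1057}}{\frac{7784425}{216}} = \left(-205 - \frac{282}{1057}\right) \frac{216}{7784425} = \left(- \frac{216967}{1057}\right) \frac{216}{7784425} = - \frac{46864872}{8228137225}$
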